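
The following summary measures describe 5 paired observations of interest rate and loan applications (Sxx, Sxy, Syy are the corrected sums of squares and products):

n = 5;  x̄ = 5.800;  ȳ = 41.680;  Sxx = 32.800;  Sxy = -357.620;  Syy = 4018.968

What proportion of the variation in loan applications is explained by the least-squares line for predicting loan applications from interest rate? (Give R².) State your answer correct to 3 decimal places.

0.970

R² = Sxy²/(Sxx·Syy) = (-357.62)²/(32.8·4018.968) = 0.970186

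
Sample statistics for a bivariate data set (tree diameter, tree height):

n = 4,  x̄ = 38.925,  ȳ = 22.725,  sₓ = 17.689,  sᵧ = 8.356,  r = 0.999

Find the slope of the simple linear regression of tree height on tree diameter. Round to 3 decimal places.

0.472

b = r · sᵧ/sₓ = 0.999 · 8.356/17.689 = 0.471912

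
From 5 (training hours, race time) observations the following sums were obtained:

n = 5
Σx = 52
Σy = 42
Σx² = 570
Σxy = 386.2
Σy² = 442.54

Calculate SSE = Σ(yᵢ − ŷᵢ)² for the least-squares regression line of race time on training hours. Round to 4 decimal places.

2.0564

Sxx = Σx² − (Σx)²/n = 570 − 540.8 = 29.2
Sxy = Σxy − (Σx)(Σy)/n = 386.2 − 436.8 = -50.6
Syy = Σy² − (Σy)²/n = 442.54 − 352.8 = 89.74
b = Sxy/Sxx = -50.6/29.2 = -1.732877
SSE = Syy − b·Sxy = 89.74 − (-1.732877)·(-50.6) = 2.056438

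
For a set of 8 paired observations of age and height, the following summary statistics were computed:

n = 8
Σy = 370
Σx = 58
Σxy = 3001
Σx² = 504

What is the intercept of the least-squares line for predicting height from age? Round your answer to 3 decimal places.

18.596

Sxx = Σx² − (Σx)²/n = 504 − 420.5 = 83.5
Sxy = Σxy − (Σx)(Σy)/n = 3001 − 2682.5 = 318.5
b = Sxy/Sxx = 318.5/83.5 = 3.814371
a = ȳ − b·x̄ = 46.25 − 3.814371·7.25 = 18.595808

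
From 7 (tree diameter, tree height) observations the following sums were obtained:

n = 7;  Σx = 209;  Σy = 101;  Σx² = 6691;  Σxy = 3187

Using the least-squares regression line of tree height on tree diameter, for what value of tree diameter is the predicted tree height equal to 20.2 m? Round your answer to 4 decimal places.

45.0360

Sxx = Σx² − (Σx)²/n = 6691 − 6240.142857 = 450.857143
Sxy = Σxy − (Σx)(Σy)/n = 3187 − 3015.571429 = 171.428571
b = Sxy/Sxx = 171.428571/450.857143 = 0.380228
a = ȳ − b·x̄ = 14.428571 − 0.380228·29.857143 = 3.076046
Set a + b·x = 20.2: x = (20.2 − 3.076046) / 0.380228 = 45.036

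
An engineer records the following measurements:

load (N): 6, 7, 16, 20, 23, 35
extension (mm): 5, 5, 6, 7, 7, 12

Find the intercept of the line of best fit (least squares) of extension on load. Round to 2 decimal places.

n = 6, Σx = 107, Σy = 42, Σxy = 882, Σx² = 2495
Sxx = Σx² − (Σx)²/n = 2495 − 1908.166667 = 586.833333
Sxy = Σxy − (Σx)(Σy)/n = 882 − 749 = 133
b = Sxy/Sxx = 133/586.833333 = 0.226640
a = ȳ − b·x̄ = 7 − 0.226640·17.833333 = 2.958250

2.96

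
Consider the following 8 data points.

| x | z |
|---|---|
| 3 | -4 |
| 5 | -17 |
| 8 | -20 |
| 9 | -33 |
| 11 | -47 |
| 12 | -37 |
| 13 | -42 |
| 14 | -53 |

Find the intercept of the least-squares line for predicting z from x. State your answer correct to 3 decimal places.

n = 8, Σx = 75, Σy = -253, Σxy = -2803, Σx² = 809
Sxx = Σx² − (Σx)²/n = 809 − 703.125 = 105.875
Sxy = Σxy − (Σx)(Σy)/n = -2803 − (-2371.875) = -431.125
b = Sxy/Sxx = -431.125/105.875 = -4.072019
a = ȳ − b·x̄ = -31.625 − (-4.072019)·9.375 = 6.550177

6.550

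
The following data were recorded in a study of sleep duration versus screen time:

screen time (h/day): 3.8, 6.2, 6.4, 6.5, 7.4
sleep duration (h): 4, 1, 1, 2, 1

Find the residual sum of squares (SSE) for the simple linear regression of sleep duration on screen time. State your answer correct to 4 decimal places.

n = 5, Σx = 30.3, Σy = 9, Σxy = 48.2, Σx² = 190.85, Σy² = 23
Sxx = Σx² − (Σx)²/n = 190.85 − 183.618 = 7.232
Sxy = Σxy − (Σx)(Σy)/n = 48.2 − 54.54 = -6.34
Syy = Σy² − (Σy)²/n = 23 − 16.2 = 6.8
b = Sxy/Sxx = -6.34/7.232 = -0.876659
SSE = Syy − b·Sxy = 6.8 − (-0.876659)·(-6.34) = 1.241980

1.2420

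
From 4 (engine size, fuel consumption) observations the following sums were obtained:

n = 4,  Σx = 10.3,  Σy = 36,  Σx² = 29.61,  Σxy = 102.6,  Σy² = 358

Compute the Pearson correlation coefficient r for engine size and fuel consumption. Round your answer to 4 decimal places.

Sxx = Σx² − (Σx)²/n = 29.61 − 26.5225 = 3.0875
Sxy = Σxy − (Σx)(Σy)/n = 102.6 − 92.7 = 9.9
Syy = Σy² − (Σy)²/n = 358 − 324 = 34
r = Sxy/√(Sxx·Syy) = 9.9/√(104.975) = 9.9/10.245731 = 0.966256

0.9663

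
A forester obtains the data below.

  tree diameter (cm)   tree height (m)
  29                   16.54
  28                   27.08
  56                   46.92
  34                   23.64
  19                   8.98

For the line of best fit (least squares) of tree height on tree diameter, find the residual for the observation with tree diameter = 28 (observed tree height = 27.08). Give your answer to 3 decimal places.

n = 5, Σx = 166, Σy = 123.16, Σxy = 4839.8, Σx² = 6278
Sxx = Σx² − (Σx)²/n = 6278 − 5511.2 = 766.8
Sxy = Σxy − (Σx)(Σy)/n = 4839.8 − 4088.912 = 750.888
b = Sxy/Sxx = 750.888/766.8 = 0.979249
a = ȳ − b·x̄ = 24.632 − 0.979249·33.2 = -7.879061
ŷ(28) = -7.879061 + 0.979249·28 = 19.539906
residual = y − ŷ = 27.08 − 19.539906 = 7.540094

7.540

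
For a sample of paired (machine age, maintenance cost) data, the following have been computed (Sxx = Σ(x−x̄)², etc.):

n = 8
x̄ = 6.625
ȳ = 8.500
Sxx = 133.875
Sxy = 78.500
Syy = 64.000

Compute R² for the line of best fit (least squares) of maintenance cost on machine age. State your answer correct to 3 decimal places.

0.719

R² = Sxy²/(Sxx·Syy) = (78.5)²/(133.875·64) = 0.719217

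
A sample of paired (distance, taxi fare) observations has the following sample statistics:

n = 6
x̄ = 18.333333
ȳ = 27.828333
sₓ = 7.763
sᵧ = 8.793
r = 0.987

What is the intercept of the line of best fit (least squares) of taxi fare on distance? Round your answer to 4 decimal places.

b = r · sᵧ/sₓ = 0.987 · 8.793/7.763 = 1.117956
a = ȳ − b·x̄ = 27.828333 − 1.117956·18.333333 = 7.332477

7.3325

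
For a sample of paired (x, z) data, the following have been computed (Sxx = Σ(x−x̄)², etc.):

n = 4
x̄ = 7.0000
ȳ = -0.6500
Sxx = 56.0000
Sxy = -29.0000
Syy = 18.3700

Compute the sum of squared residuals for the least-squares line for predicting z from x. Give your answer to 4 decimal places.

b = Sxy/Sxx = -29/56 = -0.517857
SSE = Syy − b·Sxy = 18.37 − (-0.517857)·(-29) = 3.352143

3.3521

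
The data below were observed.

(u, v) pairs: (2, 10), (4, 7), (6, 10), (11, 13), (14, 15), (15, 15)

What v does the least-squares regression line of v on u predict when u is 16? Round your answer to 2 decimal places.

15.62

n = 6, Σx = 52, Σy = 70, Σxy = 686, Σx² = 598
Sxx = Σx² − (Σx)²/n = 598 − 450.666667 = 147.333333
Sxy = Σxy − (Σx)(Σy)/n = 686 − 606.666667 = 79.333333
b = Sxy/Sxx = 79.333333/147.333333 = 0.538462
a = ȳ − b·x̄ = 11.666667 − 0.538462·8.666667 = 7
ŷ(16) = a + b·16 = 7 + 0.538462·16 = 15.615385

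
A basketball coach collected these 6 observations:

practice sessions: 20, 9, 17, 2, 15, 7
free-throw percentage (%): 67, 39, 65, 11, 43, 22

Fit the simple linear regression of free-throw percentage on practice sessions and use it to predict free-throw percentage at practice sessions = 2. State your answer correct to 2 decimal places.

n = 6, Σx = 70, Σy = 247, Σxy = 3617, Σx² = 1048
Sxx = Σx² − (Σx)²/n = 1048 − 816.666667 = 231.333333
Sxy = Σxy − (Σx)(Σy)/n = 3617 − 2881.666667 = 735.333333
b = Sxy/Sxx = 735.333333/231.333333 = 3.178674
a = ȳ − b·x̄ = 41.166667 − 3.178674·11.666667 = 4.082133
ŷ(2) = a + b·2 = 4.082133 + 3.178674·2 = 10.439481

10.44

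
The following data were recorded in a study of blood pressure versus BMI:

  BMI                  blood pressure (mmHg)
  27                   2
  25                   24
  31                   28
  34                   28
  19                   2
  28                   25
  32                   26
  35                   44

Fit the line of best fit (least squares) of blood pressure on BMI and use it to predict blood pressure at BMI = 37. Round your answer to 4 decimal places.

n = 8, Σx = 231, Σy = 179, Σxy = 5584, Σx² = 6865
Sxx = Σx² − (Σx)²/n = 6865 − 6670.125 = 194.875
Sxy = Σxy − (Σx)(Σy)/n = 5584 − 5168.625 = 415.375
b = Sxy/Sxx = 415.375/194.875 = 2.131495
a = ȳ − b·x̄ = 22.375 − 2.131495·28.875 = -39.171905
ŷ(37) = a + b·37 = -39.171905 + 2.131495·37 = 39.693393

39.6934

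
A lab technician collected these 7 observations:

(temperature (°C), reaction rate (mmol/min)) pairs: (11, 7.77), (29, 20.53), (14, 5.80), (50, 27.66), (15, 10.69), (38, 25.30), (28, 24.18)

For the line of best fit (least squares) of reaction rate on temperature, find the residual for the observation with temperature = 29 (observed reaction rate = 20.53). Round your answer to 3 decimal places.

n = 7, Σx = 185, Σy = 121.93, Σxy = 3943.83, Σx² = 6111
Sxx = Σx² − (Σx)²/n = 6111 − 4889.285714 = 1221.714286
Sxy = Σxy − (Σx)(Σy)/n = 3943.83 − 3222.435714 = 721.394286
b = Sxy/Sxx = 721.394286/1221.714286 = 0.590477
a = ȳ − b·x̄ = 17.418571 − 0.590477·26.428571 = 1.813106
ŷ(29) = 1.813106 + 0.590477·29 = 18.936941
residual = y − ŷ = 20.53 − 18.936941 = 1.593059

1.593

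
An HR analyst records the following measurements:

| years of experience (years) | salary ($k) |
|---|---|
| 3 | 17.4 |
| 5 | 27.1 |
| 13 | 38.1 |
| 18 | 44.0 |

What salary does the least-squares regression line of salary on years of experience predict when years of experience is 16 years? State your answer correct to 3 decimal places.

41.899

n = 4, Σx = 39, Σy = 126.6, Σxy = 1475, Σx² = 527
Sxx = Σx² − (Σx)²/n = 527 − 380.25 = 146.75
Sxy = Σxy − (Σx)(Σy)/n = 1475 − 1234.35 = 240.65
b = Sxy/Sxx = 240.65/146.75 = 1.639864
a = ȳ − b·x̄ = 31.65 − 1.639864·9.75 = 15.661329
ŷ(16) = a + b·16 = 15.661329 + 1.639864·16 = 41.899148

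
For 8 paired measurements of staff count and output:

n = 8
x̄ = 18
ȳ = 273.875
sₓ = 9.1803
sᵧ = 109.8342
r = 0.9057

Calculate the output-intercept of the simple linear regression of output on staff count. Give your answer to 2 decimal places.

b = r · sᵧ/sₓ = 0.9057 · 109.8342/9.1803 = 10.835902
a = ȳ − b·x̄ = 273.875 − 10.835902·18 = 78.828757

78.83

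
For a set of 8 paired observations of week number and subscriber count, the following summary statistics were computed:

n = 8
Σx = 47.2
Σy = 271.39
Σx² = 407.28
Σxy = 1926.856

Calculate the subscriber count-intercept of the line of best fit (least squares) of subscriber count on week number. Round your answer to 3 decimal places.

Sxx = Σx² − (Σx)²/n = 407.28 − 278.48 = 128.8
Sxy = Σxy − (Σx)(Σy)/n = 1926.856 − 1601.201 = 325.655
b = Sxy/Sxx = 325.655/128.8 = 2.528377
a = ȳ − b·x̄ = 33.92375 − 2.528377·5.9 = 19.006324

19.006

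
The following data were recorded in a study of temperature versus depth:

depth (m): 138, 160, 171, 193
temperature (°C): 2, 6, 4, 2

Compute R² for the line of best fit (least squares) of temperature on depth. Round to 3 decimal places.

n = 4, Σx = 662, Σy = 14, Σxy = 2306, Σx² = 111134, Σy² = 60
Sxx = Σx² − (Σx)²/n = 111134 − 109561 = 1573
Sxy = Σxy − (Σx)(Σy)/n = 2306 − 2317 = -11
Syy = Σy² − (Σy)²/n = 60 − 49 = 11
R² = Sxy²/(Sxx·Syy) = (-11)²/(1573·11) = 0.006993

0.007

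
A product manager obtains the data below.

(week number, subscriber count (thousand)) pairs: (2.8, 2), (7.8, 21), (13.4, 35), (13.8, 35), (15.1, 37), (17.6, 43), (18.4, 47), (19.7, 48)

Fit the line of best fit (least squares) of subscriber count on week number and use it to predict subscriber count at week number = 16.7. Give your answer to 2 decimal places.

n = 8, Σx = 108.6, Σy = 268, Σxy = 4247.3, Σx² = 1703.1
Sxx = Σx² − (Σx)²/n = 1703.1 − 1474.245 = 228.855
Sxy = Σxy − (Σx)(Σy)/n = 4247.3 − 3638.1 = 609.2
b = Sxy/Sxx = 609.2/228.855 = 2.661948
a = ȳ − b·x̄ = 33.5 − 2.661948·13.575 = -2.635938
ŷ(16.7) = a + b·16.7 = -2.635938 + 2.661948·16.7 = 41.818586

41.82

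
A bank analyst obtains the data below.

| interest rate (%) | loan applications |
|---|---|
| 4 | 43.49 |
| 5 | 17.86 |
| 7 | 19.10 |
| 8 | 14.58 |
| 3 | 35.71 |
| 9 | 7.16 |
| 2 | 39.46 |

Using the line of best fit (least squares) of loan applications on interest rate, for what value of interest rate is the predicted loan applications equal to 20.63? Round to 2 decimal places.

n = 7, Σx = 38, Σy = 177.36, Σxy = 764.09, Σx² = 248
Sxx = Σx² − (Σx)²/n = 248 − 206.285714 = 41.714286
Sxy = Σxy − (Σx)(Σy)/n = 764.09 − 962.811429 = -198.721429
b = Sxy/Sxx = -198.721429/41.714286 = -4.763870
a = ȳ − b·x̄ = 25.337143 − (-4.763870)·5.428571 = 51.198151
Set a + b·x = 20.63: x = (20.63 − 51.198151) / (-4.763870) = 6.416664

6.42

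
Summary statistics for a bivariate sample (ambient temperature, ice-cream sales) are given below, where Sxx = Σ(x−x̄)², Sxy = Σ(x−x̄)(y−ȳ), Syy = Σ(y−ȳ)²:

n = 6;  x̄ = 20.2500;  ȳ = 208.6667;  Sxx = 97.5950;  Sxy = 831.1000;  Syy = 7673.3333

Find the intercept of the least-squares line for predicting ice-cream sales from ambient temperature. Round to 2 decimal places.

36.22

b = Sxy/Sxx = 831.1/97.595 = 8.515805
a = ȳ − b·x̄ = 208.6667 − 8.515805·20.25 = 36.221646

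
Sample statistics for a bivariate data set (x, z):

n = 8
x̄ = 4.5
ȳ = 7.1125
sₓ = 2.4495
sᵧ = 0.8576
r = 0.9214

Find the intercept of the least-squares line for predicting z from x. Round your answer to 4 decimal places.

b = r · sᵧ/sₓ = 0.9214 · 0.8576/2.4495 = 0.322593
a = ȳ − b·x̄ = 7.1125 − 0.322593·4.5 = 5.660830

5.6608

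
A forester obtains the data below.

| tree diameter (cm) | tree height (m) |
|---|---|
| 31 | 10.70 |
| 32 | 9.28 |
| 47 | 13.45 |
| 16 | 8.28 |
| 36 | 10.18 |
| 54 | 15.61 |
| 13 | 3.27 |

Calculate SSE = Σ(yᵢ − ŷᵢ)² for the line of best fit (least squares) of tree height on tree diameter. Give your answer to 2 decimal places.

11.26

n = 7, Σx = 229, Σy = 70.77, Σxy = 2645.22, Σx² = 8831, Σy² = 808.0667
Sxx = Σx² − (Σx)²/n = 8831 − 7491.571429 = 1339.428571
Sxy = Σxy − (Σx)(Σy)/n = 2645.22 − 2315.19 = 330.03
Syy = Σy² − (Σy)²/n = 808.0667 − 715.4847 = 92.582
b = Sxy/Sxx = 330.03/1339.428571 = 0.246396
SSE = Syy − b·Sxy = 92.582 − 0.246396·330.03 = 11.263889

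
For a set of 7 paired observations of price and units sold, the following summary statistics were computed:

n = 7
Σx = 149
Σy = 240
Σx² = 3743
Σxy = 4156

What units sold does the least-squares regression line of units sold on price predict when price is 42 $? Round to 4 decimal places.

-0.2450

Sxx = Σx² − (Σx)²/n = 3743 − 3171.571429 = 571.428571
Sxy = Σxy − (Σx)(Σy)/n = 4156 − 5108.571429 = -952.571429
b = Sxy/Sxx = -952.571429/571.428571 = -1.667
a = ȳ − b·x̄ = 34.285714 − (-1.667)·21.285714 = 69.769
ŷ(42) = a + b·42 = 69.769 + (-1.667)·42 = -0.245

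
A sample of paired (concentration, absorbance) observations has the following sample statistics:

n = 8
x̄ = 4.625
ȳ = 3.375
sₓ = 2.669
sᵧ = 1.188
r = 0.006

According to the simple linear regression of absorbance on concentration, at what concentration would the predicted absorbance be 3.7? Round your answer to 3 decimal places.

126.318

b = r · sᵧ/sₓ = 0.006 · 1.188/2.669 = 0.002671
a = ȳ − b·x̄ = 3.375 − 0.002671·4.625 = 3.362648
Set a + b·x = 3.7: x = (3.7 − 3.362648) / 0.002671 = 126.317621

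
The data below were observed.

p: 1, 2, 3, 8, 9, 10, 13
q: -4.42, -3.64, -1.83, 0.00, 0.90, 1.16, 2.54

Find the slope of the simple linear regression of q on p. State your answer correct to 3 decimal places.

0.559

n = 7, Σx = 46, Σy = -5.29, Σxy = 35.53, Σx² = 428
Sxx = Σx² − (Σx)²/n = 428 − 302.285714 = 125.714286
Sxy = Σxy − (Σx)(Σy)/n = 35.53 − (-34.762857) = 70.292857
b = Sxy/Sxx = 70.292857/125.714286 = 0.559148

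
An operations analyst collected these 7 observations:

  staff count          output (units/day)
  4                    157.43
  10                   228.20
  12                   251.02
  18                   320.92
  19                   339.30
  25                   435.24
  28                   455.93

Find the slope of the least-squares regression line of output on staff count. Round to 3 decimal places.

n = 7, Σx = 116, Σy = 2188.04, Σxy = 41794.26, Σx² = 2354
Sxx = Σx² − (Σx)²/n = 2354 − 1922.285714 = 431.714286
Sxy = Σxy − (Σx)(Σy)/n = 41794.26 − 36258.948571 = 5535.311429
b = Sxy/Sxx = 5535.311429/431.714286 = 12.821701

12.822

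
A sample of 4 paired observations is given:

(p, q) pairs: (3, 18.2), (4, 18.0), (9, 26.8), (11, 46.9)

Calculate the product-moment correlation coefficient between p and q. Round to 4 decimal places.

0.9014

n = 4, Σx = 27, Σy = 109.9, Σxy = 883.7, Σx² = 227, Σy² = 3573.09
Sxx = Σx² − (Σx)²/n = 227 − 182.25 = 44.75
Sxy = Σxy − (Σx)(Σy)/n = 883.7 − 741.825 = 141.875
Syy = Σy² − (Σy)²/n = 3573.09 − 3019.5025 = 553.5875
r = Sxy/√(Sxx·Syy) = 141.875/√(24773.040625) = 141.875/157.394538 = 0.901397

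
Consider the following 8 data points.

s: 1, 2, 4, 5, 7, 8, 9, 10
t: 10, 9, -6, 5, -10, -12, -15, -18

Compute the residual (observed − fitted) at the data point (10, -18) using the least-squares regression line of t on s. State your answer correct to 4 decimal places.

0.0927

n = 8, Σx = 46, Σy = -37, Σxy = -452, Σx² = 340
Sxx = Σx² − (Σx)²/n = 340 − 264.5 = 75.5
Sxy = Σxy − (Σx)(Σy)/n = -452 − (-212.75) = -239.25
b = Sxy/Sxx = -239.25/75.5 = -3.168874
a = ȳ − b·x̄ = -4.625 − (-3.168874)·5.75 = 13.596026
ŷ(10) = 13.596026 + (-3.168874)·10 = -18.092715
residual = y − ŷ = -18 − (-18.092715) = 0.092715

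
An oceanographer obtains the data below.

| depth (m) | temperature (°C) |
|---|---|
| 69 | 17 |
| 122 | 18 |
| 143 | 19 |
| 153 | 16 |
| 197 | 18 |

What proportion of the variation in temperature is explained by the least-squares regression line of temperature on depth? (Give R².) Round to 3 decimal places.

0.038

n = 5, Σx = 684, Σy = 88, Σxy = 12080, Σx² = 102312, Σy² = 1554
Sxx = Σx² − (Σx)²/n = 102312 − 93571.2 = 8740.8
Sxy = Σxy − (Σx)(Σy)/n = 12080 − 12038.4 = 41.6
Syy = Σy² − (Σy)²/n = 1554 − 1548.8 = 5.2
R² = Sxy²/(Sxx·Syy) = (41.6)²/(8740.8·5.2) = 0.038074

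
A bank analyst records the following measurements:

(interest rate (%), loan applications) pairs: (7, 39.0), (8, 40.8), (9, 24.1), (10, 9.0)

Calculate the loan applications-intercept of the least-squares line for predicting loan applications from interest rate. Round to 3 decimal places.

118.920

n = 4, Σx = 34, Σy = 112.9, Σxy = 906.3, Σx² = 294
Sxx = Σx² − (Σx)²/n = 294 − 289 = 5
Sxy = Σxy − (Σx)(Σy)/n = 906.3 − 959.65 = -53.35
b = Sxy/Sxx = -53.35/5 = -10.67
a = ȳ − b·x̄ = 28.225 − (-10.67)·8.5 = 118.92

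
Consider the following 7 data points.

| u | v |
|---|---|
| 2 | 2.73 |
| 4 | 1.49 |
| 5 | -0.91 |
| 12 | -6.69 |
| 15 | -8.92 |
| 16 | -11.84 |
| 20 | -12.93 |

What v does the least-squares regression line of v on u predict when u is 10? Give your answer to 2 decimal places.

n = 7, Σx = 74, Σy = -37.07, Σxy = -655.25, Σx² = 1070
Sxx = Σx² − (Σx)²/n = 1070 − 782.285714 = 287.714286
Sxy = Σxy − (Σx)(Σy)/n = -655.25 − (-391.882857) = -263.367143
b = Sxy/Sxx = -263.367143/287.714286 = -0.915377
a = ȳ − b·x̄ = -5.295714 − (-0.915377)·10.571429 = 4.381132
ŷ(10) = a + b·10 = 4.381132 + (-0.915377)·10 = -4.772642

-4.77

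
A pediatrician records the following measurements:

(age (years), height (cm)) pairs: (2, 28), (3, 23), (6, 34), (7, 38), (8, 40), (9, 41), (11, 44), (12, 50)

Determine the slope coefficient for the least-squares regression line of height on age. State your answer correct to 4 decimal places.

n = 8, Σx = 58, Σy = 298, Σxy = 2368, Σx² = 508
Sxx = Σx² − (Σx)²/n = 508 − 420.5 = 87.5
Sxy = Σxy − (Σx)(Σy)/n = 2368 − 2160.5 = 207.5
b = Sxy/Sxx = 207.5/87.5 = 2.371429

2.3714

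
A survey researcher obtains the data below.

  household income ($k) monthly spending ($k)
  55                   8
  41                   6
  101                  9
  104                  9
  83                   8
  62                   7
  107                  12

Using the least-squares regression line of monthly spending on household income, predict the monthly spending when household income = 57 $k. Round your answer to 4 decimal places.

7.1142

n = 7, Σx = 553, Σy = 59, Σxy = 4913, Σx² = 47905
Sxx = Σx² − (Σx)²/n = 47905 − 43687 = 4218
Sxy = Σxy − (Σx)(Σy)/n = 4913 − 4661 = 252
b = Sxy/Sxx = 252/4218 = 0.059744
a = ȳ − b·x̄ = 8.428571 − 0.059744·79 = 3.708799
ŷ(57) = a + b·57 = 3.708799 + 0.059744·57 = 7.114204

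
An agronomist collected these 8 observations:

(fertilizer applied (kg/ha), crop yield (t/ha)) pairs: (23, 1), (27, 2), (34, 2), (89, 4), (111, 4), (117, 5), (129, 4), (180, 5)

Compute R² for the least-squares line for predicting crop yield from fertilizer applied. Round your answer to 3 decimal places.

0.851

n = 8, Σx = 710, Σy = 27, Σxy = 2946, Σx² = 85386, Σy² = 107
Sxx = Σx² − (Σx)²/n = 85386 − 63012.5 = 22373.5
Sxy = Σxy − (Σx)(Σy)/n = 2946 − 2396.25 = 549.75
Syy = Σy² − (Σy)²/n = 107 − 91.125 = 15.875
R² = Sxy²/(Sxx·Syy) = (549.75)²/(22373.5·15.875) = 0.850908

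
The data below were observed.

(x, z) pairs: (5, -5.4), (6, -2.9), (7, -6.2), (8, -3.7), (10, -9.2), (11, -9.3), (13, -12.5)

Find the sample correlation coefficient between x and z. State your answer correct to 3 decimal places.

-0.882

n = 7, Σx = 60, Σy = -49.2, Σxy = -474.2, Σx² = 564, Σy² = 417.08
Sxx = Σx² − (Σx)²/n = 564 − 514.285714 = 49.714286
Sxy = Σxy − (Σx)(Σy)/n = -474.2 − (-421.714286) = -52.485714
Syy = Σy² − (Σy)²/n = 417.08 − 345.805714 = 71.274286
r = Sxy/√(Sxx·Syy) = -52.485714/√(3543.350204) = -52.485714/59.526046 = -0.881727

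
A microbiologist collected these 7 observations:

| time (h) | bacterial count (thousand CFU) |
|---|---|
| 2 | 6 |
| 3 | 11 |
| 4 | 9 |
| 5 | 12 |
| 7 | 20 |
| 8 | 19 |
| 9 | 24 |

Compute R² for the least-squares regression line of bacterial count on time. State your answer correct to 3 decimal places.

n = 7, Σx = 38, Σy = 101, Σxy = 649, Σx² = 248, Σy² = 1719
Sxx = Σx² − (Σx)²/n = 248 − 206.285714 = 41.714286
Sxy = Σxy − (Σx)(Σy)/n = 649 − 548.285714 = 100.714286
Syy = Σy² − (Σy)²/n = 1719 − 1457.285714 = 261.714286
R² = Sxy²/(Sxx·Syy) = (100.714286)²/(41.714286·261.714286) = 0.929116

0.929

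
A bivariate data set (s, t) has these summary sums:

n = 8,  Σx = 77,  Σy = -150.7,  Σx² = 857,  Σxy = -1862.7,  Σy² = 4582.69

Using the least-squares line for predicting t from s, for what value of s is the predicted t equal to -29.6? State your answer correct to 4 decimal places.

12.6504

Sxx = Σx² − (Σx)²/n = 857 − 741.125 = 115.875
Sxy = Σxy − (Σx)(Σy)/n = -1862.7 − (-1450.4875) = -412.2125
b = Sxy/Sxx = -412.2125/115.875 = -3.557389
a = ȳ − b·x̄ = -18.8375 − (-3.557389)·9.625 = 15.402373
Set a + b·x = -29.6: x = (-29.6 − 15.402373) / (-3.557389) = 12.650393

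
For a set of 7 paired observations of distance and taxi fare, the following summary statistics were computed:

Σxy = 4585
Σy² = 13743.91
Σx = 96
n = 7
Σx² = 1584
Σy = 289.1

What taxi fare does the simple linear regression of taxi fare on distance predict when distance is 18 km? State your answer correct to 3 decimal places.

Sxx = Σx² − (Σx)²/n = 1584 − 1316.571429 = 267.428571
Sxy = Σxy − (Σx)(Σy)/n = 4585 − 3964.8 = 620.2
b = Sxy/Sxx = 620.2/267.428571 = 2.319124
a = ȳ − b·x̄ = 41.3 − 2.319124·13.714286 = 9.494872
ŷ(18) = a + b·18 = 9.494872 + 2.319124·18 = 51.239103

51.239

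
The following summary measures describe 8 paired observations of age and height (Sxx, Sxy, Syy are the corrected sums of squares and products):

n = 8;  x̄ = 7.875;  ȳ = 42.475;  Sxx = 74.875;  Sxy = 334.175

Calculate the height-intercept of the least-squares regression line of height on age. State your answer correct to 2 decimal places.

b = Sxy/Sxx = 334.175/74.875 = 4.463105
a = ȳ − b·x̄ = 42.475 − 4.463105·7.875 = 7.328047

7.33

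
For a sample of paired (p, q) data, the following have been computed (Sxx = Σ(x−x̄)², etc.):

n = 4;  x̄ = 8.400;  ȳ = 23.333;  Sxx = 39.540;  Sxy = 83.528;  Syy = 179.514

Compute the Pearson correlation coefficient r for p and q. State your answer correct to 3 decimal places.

r = Sxy/√(Sxx·Syy) = 83.528/√(7097.98356) = 83.528/84.249532 = 0.991436

0.991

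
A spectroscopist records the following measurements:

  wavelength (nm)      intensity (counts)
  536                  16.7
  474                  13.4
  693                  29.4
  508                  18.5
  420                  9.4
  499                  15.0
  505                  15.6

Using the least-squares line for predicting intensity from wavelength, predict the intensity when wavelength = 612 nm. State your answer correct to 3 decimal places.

23.547

n = 7, Σx = 3635, Σy = 118, Σxy = 64386, Σx² = 1930711
Sxx = Σx² − (Σx)²/n = 1930711 − 1887603.571429 = 43107.428571
Sxy = Σxy − (Σx)(Σy)/n = 64386 − 61275.714286 = 3110.285714
b = Sxy/Sxx = 3110.285714/43107.428571 = 0.072152
a = ȳ − b·x̄ = 16.857143 − 0.072152·519.285714 = -20.610342
ŷ(612) = a + b·612 = -20.610342 + 0.072152·612 = 23.546661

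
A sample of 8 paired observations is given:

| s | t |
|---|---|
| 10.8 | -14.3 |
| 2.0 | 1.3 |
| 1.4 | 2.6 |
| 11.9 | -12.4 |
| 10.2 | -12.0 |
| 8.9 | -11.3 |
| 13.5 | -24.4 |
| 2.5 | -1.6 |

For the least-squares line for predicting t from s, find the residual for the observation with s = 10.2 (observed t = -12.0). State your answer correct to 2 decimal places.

1.58

n = 8, Σx = 61.2, Σy = -72.1, Σxy = -852.13, Σx² = 635.96
Sxx = Σx² − (Σx)²/n = 635.96 − 468.18 = 167.78
Sxy = Σxy − (Σx)(Σy)/n = -852.13 − (-551.565) = -300.565
b = Sxy/Sxx = -300.565/167.78 = -1.791423
a = ȳ − b·x̄ = -9.0125 − (-1.791423)·7.65 = 4.691888
ŷ(10.2) = 4.691888 + (-1.791423)·10.2 = -13.580629
residual = y − ŷ = -12.0 − (-13.580629) = 1.580629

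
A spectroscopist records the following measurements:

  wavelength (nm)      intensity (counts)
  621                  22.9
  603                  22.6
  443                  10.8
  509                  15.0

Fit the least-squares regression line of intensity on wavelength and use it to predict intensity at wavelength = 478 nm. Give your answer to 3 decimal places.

13.134

n = 4, Σx = 2176, Σy = 71.3, Σxy = 40268.1, Σx² = 1204580
Sxx = Σx² − (Σx)²/n = 1204580 − 1183744 = 20836
Sxy = Σxy − (Σx)(Σy)/n = 40268.1 − 38787.2 = 1480.9
b = Sxy/Sxx = 1480.9/20836 = 0.071074
a = ȳ − b·x̄ = 17.825 − 0.071074·544 = -20.839312
ŷ(478) = a + b·478 = -20.839312 + 0.071074·478 = 13.134109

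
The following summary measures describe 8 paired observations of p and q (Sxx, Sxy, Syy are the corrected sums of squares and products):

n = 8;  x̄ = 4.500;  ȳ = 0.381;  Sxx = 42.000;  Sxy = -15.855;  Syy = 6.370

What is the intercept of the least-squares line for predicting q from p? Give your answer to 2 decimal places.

2.08

b = Sxy/Sxx = -15.855/42 = -0.3775
a = ȳ − b·x̄ = 0.381 − (-0.3775)·4.5 = 2.07975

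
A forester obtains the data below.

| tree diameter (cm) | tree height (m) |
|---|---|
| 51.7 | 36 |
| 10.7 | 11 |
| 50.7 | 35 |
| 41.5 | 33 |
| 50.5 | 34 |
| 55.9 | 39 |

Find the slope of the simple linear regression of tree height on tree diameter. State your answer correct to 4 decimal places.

n = 6, Σx = 261, Σy = 188, Σxy = 9020, Σx² = 12755.18
Sxx = Σx² − (Σx)²/n = 12755.18 − 11353.5 = 1401.68
Sxy = Σxy − (Σx)(Σy)/n = 9020 − 8178 = 842
b = Sxy/Sxx = 842/1401.68 = 0.600708

0.6007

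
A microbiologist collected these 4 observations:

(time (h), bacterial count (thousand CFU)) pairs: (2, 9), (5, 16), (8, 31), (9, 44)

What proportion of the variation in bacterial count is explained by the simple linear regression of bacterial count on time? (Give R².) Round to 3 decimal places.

n = 4, Σx = 24, Σy = 100, Σxy = 742, Σx² = 174, Σy² = 3234
Sxx = Σx² − (Σx)²/n = 174 − 144 = 30
Sxy = Σxy − (Σx)(Σy)/n = 742 − 600 = 142
Syy = Σy² − (Σy)²/n = 3234 − 2500 = 734
R² = Sxy²/(Sxx·Syy) = (142)²/(30·734) = 0.915713

0.916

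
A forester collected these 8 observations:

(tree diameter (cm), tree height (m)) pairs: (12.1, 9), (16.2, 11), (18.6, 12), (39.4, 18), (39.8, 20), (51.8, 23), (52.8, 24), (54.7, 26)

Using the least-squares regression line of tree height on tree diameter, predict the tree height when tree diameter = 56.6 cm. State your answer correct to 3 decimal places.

n = 8, Σx = 285.4, Σy = 143, Σxy = 5896.3, Σx² = 12354.38
Sxx = Σx² − (Σx)²/n = 12354.38 − 10181.645 = 2172.735
Sxy = Σxy − (Σx)(Σy)/n = 5896.3 − 5101.525 = 794.775
b = Sxy/Sxx = 794.775/2172.735 = 0.365795
a = ȳ − b·x̄ = 17.875 − 0.365795·35.675 = 4.825273
ŷ(56.6) = a + b·56.6 = 4.825273 + 0.365795·56.6 = 25.529255

25.529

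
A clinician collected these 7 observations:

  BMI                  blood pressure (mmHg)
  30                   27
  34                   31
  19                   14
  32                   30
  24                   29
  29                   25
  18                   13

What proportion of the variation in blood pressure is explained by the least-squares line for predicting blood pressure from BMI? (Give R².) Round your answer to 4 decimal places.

n = 7, Σx = 186, Σy = 169, Σxy = 4745, Σx² = 5182, Σy² = 4421
Sxx = Σx² − (Σx)²/n = 5182 − 4942.285714 = 239.714286
Sxy = Σxy − (Σx)(Σy)/n = 4745 − 4490.571429 = 254.428571
Syy = Σy² − (Σy)²/n = 4421 − 4080.142857 = 340.857143
R² = Sxy²/(Sxx·Syy) = (254.428571)²/(239.714286·340.857143) = 0.792256

0.7923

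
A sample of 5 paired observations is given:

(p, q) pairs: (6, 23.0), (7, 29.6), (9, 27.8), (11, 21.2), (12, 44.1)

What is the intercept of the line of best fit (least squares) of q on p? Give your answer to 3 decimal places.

n = 5, Σx = 45, Σy = 145.7, Σxy = 1357.8, Σx² = 431
Sxx = Σx² − (Σx)²/n = 431 − 405 = 26
Sxy = Σxy − (Σx)(Σy)/n = 1357.8 − 1311.3 = 46.5
b = Sxy/Sxx = 46.5/26 = 1.788462
a = ȳ − b·x̄ = 29.14 − 1.788462·9 = 13.043846

13.044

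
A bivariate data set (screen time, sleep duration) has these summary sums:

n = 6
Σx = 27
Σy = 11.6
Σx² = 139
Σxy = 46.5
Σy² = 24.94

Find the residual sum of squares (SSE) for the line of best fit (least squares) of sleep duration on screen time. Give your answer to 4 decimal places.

Sxx = Σx² − (Σx)²/n = 139 − 121.5 = 17.5
Sxy = Σxy − (Σx)(Σy)/n = 46.5 − 52.2 = -5.7
Syy = Σy² − (Σy)²/n = 24.94 − 22.426667 = 2.513333
b = Sxy/Sxx = -5.7/17.5 = -0.325714
SSE = Syy − b·Sxy = 2.513333 − (-0.325714)·(-5.7) = 0.656762

0.6568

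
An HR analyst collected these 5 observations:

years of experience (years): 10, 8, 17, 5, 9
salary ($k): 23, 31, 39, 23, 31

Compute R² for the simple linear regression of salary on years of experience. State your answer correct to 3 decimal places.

0.631

n = 5, Σx = 49, Σy = 147, Σxy = 1535, Σx² = 559, Σy² = 4501
Sxx = Σx² − (Σx)²/n = 559 − 480.2 = 78.8
Sxy = Σxy − (Σx)(Σy)/n = 1535 − 1440.6 = 94.4
Syy = Σy² − (Σy)²/n = 4501 − 4321.8 = 179.2
R² = Sxy²/(Sxx·Syy) = (94.4)²/(78.8·179.2) = 0.631073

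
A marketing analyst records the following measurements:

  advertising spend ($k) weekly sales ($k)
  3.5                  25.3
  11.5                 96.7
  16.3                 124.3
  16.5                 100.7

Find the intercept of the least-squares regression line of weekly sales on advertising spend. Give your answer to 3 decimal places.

n = 4, Σx = 47.8, Σy = 347, Σxy = 4888.24, Σx² = 682.44
Sxx = Σx² − (Σx)²/n = 682.44 − 571.21 = 111.23
Sxy = Σxy − (Σx)(Σy)/n = 4888.24 − 4146.65 = 741.59
b = Sxy/Sxx = 741.59/111.23 = 6.667176
a = ȳ − b·x̄ = 86.75 − 6.667176·11.95 = 7.077245

7.077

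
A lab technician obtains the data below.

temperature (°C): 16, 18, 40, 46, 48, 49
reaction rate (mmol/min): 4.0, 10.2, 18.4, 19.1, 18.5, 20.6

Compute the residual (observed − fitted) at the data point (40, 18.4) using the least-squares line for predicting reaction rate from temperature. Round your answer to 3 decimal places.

1.685

n = 6, Σx = 217, Σy = 90.8, Σxy = 3759.6, Σx² = 9001
Sxx = Σx² − (Σx)²/n = 9001 − 7848.166667 = 1152.833333
Sxy = Σxy − (Σx)(Σy)/n = 3759.6 − 3283.933333 = 475.666667
b = Sxy/Sxx = 475.666667/1152.833333 = 0.412607
a = ȳ − b·x̄ = 15.133333 − 0.412607·36.166667 = 0.210727
ŷ(40) = 0.210727 + 0.412607·40 = 16.714992
residual = y − ŷ = 18.4 − 16.714992 = 1.685008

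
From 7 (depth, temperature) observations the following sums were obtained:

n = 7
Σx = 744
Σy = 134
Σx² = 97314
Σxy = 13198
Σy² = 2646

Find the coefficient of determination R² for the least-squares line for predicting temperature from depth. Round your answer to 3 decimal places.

0.740

Sxx = Σx² − (Σx)²/n = 97314 − 79076.571429 = 18237.428571
Sxy = Σxy − (Σx)(Σy)/n = 13198 − 14242.285714 = -1044.285714
Syy = Σy² − (Σy)²/n = 2646 − 2565.142857 = 80.857143
R² = Sxy²/(Sxx·Syy) = (-1044.285714)²/(18237.428571·80.857143) = 0.739532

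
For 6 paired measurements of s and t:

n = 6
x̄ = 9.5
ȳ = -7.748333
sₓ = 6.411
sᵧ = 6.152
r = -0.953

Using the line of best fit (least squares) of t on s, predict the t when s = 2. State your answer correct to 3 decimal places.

-0.890

b = r · sᵧ/sₓ = -0.953 · 6.152/6.411 = -0.914499
a = ȳ − b·x̄ = -7.748333 − (-0.914499)·9.5 = 0.939412
ŷ(2) = a + b·2 = 0.939412 + (-0.914499)·2 = -0.889587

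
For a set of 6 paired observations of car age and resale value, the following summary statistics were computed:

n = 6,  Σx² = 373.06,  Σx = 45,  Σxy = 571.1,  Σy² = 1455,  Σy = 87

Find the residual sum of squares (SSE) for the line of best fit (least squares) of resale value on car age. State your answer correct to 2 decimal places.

Sxx = Σx² − (Σx)²/n = 373.06 − 337.5 = 35.56
Sxy = Σxy − (Σx)(Σy)/n = 571.1 − 652.5 = -81.4
Syy = Σy² − (Σy)²/n = 1455 − 1261.5 = 193.5
b = Sxy/Sxx = -81.4/35.56 = -2.289089
SSE = Syy − b·Sxy = 193.5 − (-2.289089)·(-81.4) = 7.168166

7.17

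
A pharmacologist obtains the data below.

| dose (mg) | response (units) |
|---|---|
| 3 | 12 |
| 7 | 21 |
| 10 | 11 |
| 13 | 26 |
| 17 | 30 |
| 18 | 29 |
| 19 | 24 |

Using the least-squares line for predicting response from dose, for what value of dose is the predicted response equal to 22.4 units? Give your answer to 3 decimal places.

n = 7, Σx = 87, Σy = 153, Σxy = 2119, Σx² = 1301
Sxx = Σx² − (Σx)²/n = 1301 − 1081.285714 = 219.714286
Sxy = Σxy − (Σx)(Σy)/n = 2119 − 1901.571429 = 217.428571
b = Sxy/Sxx = 217.428571/219.714286 = 0.989597
a = ȳ − b·x̄ = 21.857143 − 0.989597·12.428571 = 9.557867
Set a + b·x = 22.4: x = (22.4 − 9.557867) / 0.989597 = 12.977135

12.977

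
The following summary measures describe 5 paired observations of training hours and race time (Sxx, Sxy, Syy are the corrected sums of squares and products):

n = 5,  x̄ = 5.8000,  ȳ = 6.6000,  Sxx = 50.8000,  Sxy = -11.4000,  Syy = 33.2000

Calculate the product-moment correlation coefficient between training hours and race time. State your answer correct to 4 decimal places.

r = Sxy/√(Sxx·Syy) = -11.4/√(1686.56) = -11.4/41.067749 = -0.277590

-0.2776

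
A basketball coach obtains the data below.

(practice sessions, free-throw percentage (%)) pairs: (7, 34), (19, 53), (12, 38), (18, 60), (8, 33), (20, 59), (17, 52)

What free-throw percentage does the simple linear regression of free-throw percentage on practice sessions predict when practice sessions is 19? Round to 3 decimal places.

n = 7, Σx = 101, Σy = 329, Σxy = 5109, Σx² = 1631
Sxx = Σx² − (Σx)²/n = 1631 − 1457.285714 = 173.714286
Sxy = Σxy − (Σx)(Σy)/n = 5109 − 4747 = 362
b = Sxy/Sxx = 362/173.714286 = 2.083882
a = ȳ − b·x̄ = 47 − 2.083882·14.428571 = 16.932566
ŷ(19) = a + b·19 = 16.932566 + 2.083882·19 = 56.526316

56.526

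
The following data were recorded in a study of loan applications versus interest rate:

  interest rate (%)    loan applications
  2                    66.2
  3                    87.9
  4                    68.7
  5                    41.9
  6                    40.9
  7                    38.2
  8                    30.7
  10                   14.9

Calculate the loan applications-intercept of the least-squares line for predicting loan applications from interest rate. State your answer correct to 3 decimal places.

94.078

n = 8, Σx = 45, Σy = 389.4, Σxy = 1787.8, Σx² = 303
Sxx = Σx² − (Σx)²/n = 303 − 253.125 = 49.875
Sxy = Σxy − (Σx)(Σy)/n = 1787.8 − 2190.375 = -402.575
b = Sxy/Sxx = -402.575/49.875 = -8.071679
a = ȳ − b·x̄ = 48.675 − (-8.071679)·5.625 = 94.078195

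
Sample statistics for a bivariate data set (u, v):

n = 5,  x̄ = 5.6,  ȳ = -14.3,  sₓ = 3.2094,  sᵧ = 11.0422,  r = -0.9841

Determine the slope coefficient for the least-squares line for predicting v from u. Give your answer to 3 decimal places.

-3.386

b = r · sᵧ/sₓ = -0.9841 · 11.0422/3.2094 = -3.385876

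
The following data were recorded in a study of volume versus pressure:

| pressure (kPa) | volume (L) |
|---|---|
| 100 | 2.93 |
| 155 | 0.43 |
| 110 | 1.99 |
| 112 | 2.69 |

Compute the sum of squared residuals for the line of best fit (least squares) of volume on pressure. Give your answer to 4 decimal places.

n = 4, Σx = 477, Σy = 8.04, Σxy = 879.83, Σx² = 58669, Σy² = 19.966
Sxx = Σx² − (Σx)²/n = 58669 − 56882.25 = 1786.75
Sxy = Σxy − (Σx)(Σy)/n = 879.83 − 958.77 = -78.94
Syy = Σy² − (Σy)²/n = 19.966 − 16.1604 = 3.8056
b = Sxy/Sxx = -78.94/1786.75 = -0.044181
SSE = Syy − b·Sxy = 3.8056 − (-0.044181)·(-78.94) = 0.317970

0.3180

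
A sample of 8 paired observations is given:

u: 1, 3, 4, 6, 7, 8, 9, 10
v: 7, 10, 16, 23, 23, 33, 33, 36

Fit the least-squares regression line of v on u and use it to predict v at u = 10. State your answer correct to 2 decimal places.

36.45

n = 8, Σx = 48, Σy = 181, Σxy = 1321, Σx² = 356
Sxx = Σx² − (Σx)²/n = 356 − 288 = 68
Sxy = Σxy − (Σx)(Σy)/n = 1321 − 1086 = 235
b = Sxy/Sxx = 235/68 = 3.455882
a = ȳ − b·x̄ = 22.625 − 3.455882·6 = 1.889706
ŷ(10) = a + b·10 = 1.889706 + 3.455882·10 = 36.448529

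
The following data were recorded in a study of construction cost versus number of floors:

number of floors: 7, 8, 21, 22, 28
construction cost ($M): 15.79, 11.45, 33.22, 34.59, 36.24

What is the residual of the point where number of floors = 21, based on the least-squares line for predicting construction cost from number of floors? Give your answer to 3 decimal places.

n = 5, Σx = 86, Σy = 131.29, Σxy = 2675.45, Σx² = 1822
Sxx = Σx² − (Σx)²/n = 1822 − 1479.2 = 342.8
Sxy = Σxy − (Σx)(Σy)/n = 2675.45 − 2258.188 = 417.262
b = Sxy/Sxx = 417.262/342.8 = 1.217217
a = ȳ − b·x̄ = 26.258 − 1.217217·17.2 = 5.321867
ŷ(21) = 5.321867 + 1.217217·21 = 30.883425
residual = y − ŷ = 33.22 − 30.883425 = 2.336575

2.337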